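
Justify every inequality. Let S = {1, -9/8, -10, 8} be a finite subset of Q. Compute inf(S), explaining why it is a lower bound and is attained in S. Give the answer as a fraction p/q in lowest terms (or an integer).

S is finite, so inf(S) = min(S).
Sorted increasing:
-10, -9/8, 1, 8
The extremum is -10.
For every x in S, x >= -10. And -10 is in S, so it is attained.
Therefore inf(S) = -10.

-10


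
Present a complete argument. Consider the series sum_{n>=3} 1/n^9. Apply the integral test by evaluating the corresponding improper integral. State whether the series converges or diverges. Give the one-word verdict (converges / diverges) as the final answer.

Let f(x) = x^(-9). Then f is positive, continuous, and decreasing on [3, infinity), so the integral test applies.
Compute the improper integral int_{3}^infinity f(x) dx:
  antiderivative F(x) = -1/(8*x^8).
  As x -> infinity, F(x) -> 0 (since p = 9 > 1).
  So int = F(infinity) - F(3) = 0 - (-1/52488) = 1/52488.
  Finite, so by the integral test, the series converges.

converges


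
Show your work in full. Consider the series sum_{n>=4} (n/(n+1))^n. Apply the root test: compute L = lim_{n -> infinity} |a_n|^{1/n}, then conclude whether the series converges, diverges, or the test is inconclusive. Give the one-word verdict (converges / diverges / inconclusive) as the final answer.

Let a_n denote the general term. Form |a_n|^(1/n) and simplify:
|a_n|^(1/n) = n/(n + 1)
Take the limit as n -> infinity: L = 1.
Since L = 1, the root test is inconclusive. (In fact a_n = (n/(n+1))^n -> e^(-1) != 0, so the nth-term test shows divergence; but the root test itself gives no conclusion.)

inconclusive


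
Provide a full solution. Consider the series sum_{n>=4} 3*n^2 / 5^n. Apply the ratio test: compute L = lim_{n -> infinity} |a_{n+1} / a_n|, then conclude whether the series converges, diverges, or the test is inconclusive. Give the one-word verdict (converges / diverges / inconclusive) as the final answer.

Let a_n denote the general term. Form the ratio a_{n+1}/a_n and simplify:
a_{n+1}/a_n = (n + 1)^2/(5*n^2)
Take the limit as n -> infinity: L = 1/5.
Since L = 1/5 < 1, the ratio test implies the series converges.

converges


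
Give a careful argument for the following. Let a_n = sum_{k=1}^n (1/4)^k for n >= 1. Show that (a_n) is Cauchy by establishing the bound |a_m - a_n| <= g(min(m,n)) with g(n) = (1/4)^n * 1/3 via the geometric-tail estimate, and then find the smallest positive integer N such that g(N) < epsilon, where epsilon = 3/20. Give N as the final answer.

For m > n >= 1: |a_m - a_n| = sum_{k=n+1}^m (1/4)^k < sum_{k=n+1}^infinity (1/4)^k = (1/4)^(n+1) / (1 - 1/4) = (1/4)^n * (1/4) * (4/3) = (1/4)^n * 1/3.
So g(n) = (1/4)^n / 3. Since g(n) -> 0, (a_n) is Cauchy.
Now solve g(N) < 3/20: (1/4)^N / 3 < 3/20 <=> 4^N > 1 / (3 * 3/20) = 20/9.
Check powers of 4: 4^0 = 1 <= 20/9, 4^1 = 4 > 20/9.
So the smallest such N is 1. Check: g(1) = 1/(3 * 4) = 1/12 < 3/20.

1


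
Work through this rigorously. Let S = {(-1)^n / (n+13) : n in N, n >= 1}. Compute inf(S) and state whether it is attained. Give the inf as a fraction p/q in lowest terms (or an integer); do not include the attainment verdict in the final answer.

Analysis:
- Values: -1/14, 1/15, -1/16, 1/17, -1/18, ...
- Positive terms (even n): 1/(2+13), 1/(4+13), ... decreasing -> max = 1/15 (n=2).
- Negative terms (odd n): -1/(1+13), -1/(3+13), ... increasing -> min = -1/14 (n=1).
- So sup = 1/15 (attained at n=2); inf = -1/14 (attained at n=1).
Conclusion: inf(S) = -1/14, attained in S.

-1/14


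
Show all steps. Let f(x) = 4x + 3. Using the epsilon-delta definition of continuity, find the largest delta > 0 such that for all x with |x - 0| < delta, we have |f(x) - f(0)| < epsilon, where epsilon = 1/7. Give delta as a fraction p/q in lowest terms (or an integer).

We compute f(0) = 4*(0) + 3 = 3.
|f(x) - f(0)| = |4x + 3 - (3)| = |4(x - 0)| = 4|x - 0|.
We need 4|x - 0| < 1/7, i.e. |x - 0| < 1/7 / 4 = 1/28.
So any delta <= 1/28 works. Conversely, if delta > 1/28, then x = 0 + 1/28 satisfies |x - 0| = 1/28 < delta but |f(x) - f(0)| = 4 * 1/28 = 1/7, which is not < 1/7; so no larger delta works.
Hence the largest such delta is 1/28.

1/28


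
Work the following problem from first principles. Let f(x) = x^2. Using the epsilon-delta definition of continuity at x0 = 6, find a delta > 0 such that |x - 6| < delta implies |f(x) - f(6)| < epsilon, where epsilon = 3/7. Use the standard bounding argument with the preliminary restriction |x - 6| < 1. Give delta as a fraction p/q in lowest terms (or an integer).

Factor: |x^2 - (6)^2| = |x - 6| * |x + 6|.
Impose |x - 6| < 1 first. Then |x + 6| = |(x - 6) + 2*(6)| <= |x - 6| + 2*|6| < 1 + 12 = 13.
So |x^2 - (6)^2| < delta * 13.
We need delta * 13 <= 3/7, i.e. delta <= 3/7/13 = 3/91.
Since 3/91 < 1, this is tighter than 1; take delta = 3/91.
So delta = 3/91 works.

3/91


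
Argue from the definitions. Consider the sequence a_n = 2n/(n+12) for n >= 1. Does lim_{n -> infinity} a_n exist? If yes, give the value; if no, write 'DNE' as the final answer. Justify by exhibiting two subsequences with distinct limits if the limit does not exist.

Examine the behaviour of a_n along subsequences.
Even-n subsequence a_{2k} = 2(2k)/(2k+12) -> 2. Odd-n subsequence a_{2k+1} = 2(2k+1)/(2k+13) -> 2. Both tend to 2, which suggests the limit is 2; verify directly.
|a_n - 2| = |2n - 2(n+12)| / (n+12) = 24/(n+12) < 24/n for every n >= 1.
Given epsilon > 0, choose a positive integer N > 24/epsilon. Then for all n >= N, |a_n - 2| < 24/n <= 24/N < epsilon.
So by the definition of the limit, lim a_n exists and equals 2.

2


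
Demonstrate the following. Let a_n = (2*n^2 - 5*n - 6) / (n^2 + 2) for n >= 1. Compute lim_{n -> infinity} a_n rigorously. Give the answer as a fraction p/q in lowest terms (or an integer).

Divide numerator and denominator by n^2, the highest power:
numerator / n^2 = 2 - 5/n - 6/n^2
denominator / n^2 = 1 + 2/n^2
As n -> infinity, all terms of the form c/n^k (k >= 1) tend to 0.
So numerator / n^2 -> 2 and denominator / n^2 -> 1.
Therefore lim a_n = 2.

2


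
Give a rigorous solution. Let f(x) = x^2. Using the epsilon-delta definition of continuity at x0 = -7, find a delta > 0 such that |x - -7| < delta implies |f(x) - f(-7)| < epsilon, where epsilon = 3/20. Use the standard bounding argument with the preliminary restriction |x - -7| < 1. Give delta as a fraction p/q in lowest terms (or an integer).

Factor: |x^2 - (-7)^2| = |x - -7| * |x + -7|.
Impose |x - -7| < 1 first. Then |x + -7| = |(x - -7) + 2*(-7)| <= |x - -7| + 2*|-7| < 1 + 14 = 15.
So |x^2 - (-7)^2| < delta * 15.
We need delta * 15 <= 3/20, i.e. delta <= 3/20/15 = 1/100.
Since 1/100 < 1, this is tighter than 1; take delta = 1/100.
So delta = 1/100 works.

1/100


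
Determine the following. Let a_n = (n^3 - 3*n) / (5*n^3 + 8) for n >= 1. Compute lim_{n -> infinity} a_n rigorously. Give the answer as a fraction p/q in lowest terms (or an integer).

Divide numerator and denominator by n^3, the highest power:
numerator / n^3 = 1 - 3/n^2
denominator / n^3 = 5 + 8/n^3
As n -> infinity, all terms of the form c/n^k (k >= 1) tend to 0.
So numerator / n^3 -> 1 and denominator / n^3 -> 5.
Therefore lim a_n = 1/5.

1/5


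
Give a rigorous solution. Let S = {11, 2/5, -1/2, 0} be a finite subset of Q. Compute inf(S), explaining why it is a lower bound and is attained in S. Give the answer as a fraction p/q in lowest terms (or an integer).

S is finite, so inf(S) = min(S).
Sorted increasing:
-1/2, 0, 2/5, 11
The extremum is -1/2.
For every x in S, x >= -1/2. And -1/2 is in S, so it is attained.
Therefore inf(S) = -1/2.

-1/2


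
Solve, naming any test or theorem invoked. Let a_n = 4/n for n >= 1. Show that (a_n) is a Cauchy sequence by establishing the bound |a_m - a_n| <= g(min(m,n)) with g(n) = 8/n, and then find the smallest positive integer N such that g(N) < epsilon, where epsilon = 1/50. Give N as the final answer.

For any m, n >= 1, by the triangle inequality:
|a_m - a_n| = |4/m - 4/n| <= 4*1/m + 4*1/n <= 8/min(m,n).
So g(n) = 8/n bounds the Cauchy difference. Since g(n) -> 0, (a_n) is Cauchy.
Now solve g(N) < 1/50: 8/N < 1/50 <=> N > 8 / (1/50) = 400.
The smallest integer strictly greater than 400 is N = 401.
Check: g(401) = 8/401 = 8/401 < 1/50; g(400) = 1/50 >= 1/50. So N = 401.

401


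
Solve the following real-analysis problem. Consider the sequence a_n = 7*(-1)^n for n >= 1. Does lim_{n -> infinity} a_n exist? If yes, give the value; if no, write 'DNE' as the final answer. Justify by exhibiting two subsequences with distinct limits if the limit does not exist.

Examine the behaviour of a_n along subsequences.
Even-n subsequence a_{2k} = 7 -> 7. Odd-n subsequence a_{2k+1} = -7 -> -7.
Since these two subsequential limits are 7 and -7, distinct, the full sequence cannot converge (a convergent sequence has all subsequences tending to the same limit). So lim a_n does not exist.

DNE


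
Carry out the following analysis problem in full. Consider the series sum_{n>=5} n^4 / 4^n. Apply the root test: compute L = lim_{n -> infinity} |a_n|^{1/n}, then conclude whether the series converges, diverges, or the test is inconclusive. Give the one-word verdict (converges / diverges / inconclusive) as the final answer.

Let a_n denote the general term. Form |a_n|^(1/n) and simplify:
|a_n|^(1/n) = n^(4/n)/4
Take the limit as n -> infinity: L = 1/4.
Since L = 1/4 < 1, the root test implies convergence.

converges


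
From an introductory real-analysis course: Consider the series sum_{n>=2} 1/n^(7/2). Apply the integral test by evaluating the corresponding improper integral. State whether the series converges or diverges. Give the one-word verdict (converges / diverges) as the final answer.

Let f(x) = x^(-7/2). Then f is positive, continuous, and decreasing on [2, infinity), so the integral test applies.
Compute the improper integral int_{2}^infinity f(x) dx:
  antiderivative F(x) = -2/(5*x^(5/2)).
  As x -> infinity, F(x) -> 0 (since p = 7/2 > 1).
  So int = F(infinity) - F(2) = 0 - (-sqrt(2)/20) = sqrt(2)/20.
  Finite, so by the integral test, the series converges.

converges


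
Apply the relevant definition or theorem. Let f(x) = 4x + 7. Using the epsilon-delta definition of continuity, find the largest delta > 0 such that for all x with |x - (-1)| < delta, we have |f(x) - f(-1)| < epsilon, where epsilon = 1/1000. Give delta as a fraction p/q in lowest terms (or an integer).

We compute f(-1) = 4*(-1) + 7 = 3.
|f(x) - f(-1)| = |4x + 7 - (3)| = |4(x - (-1))| = 4|x - (-1)|.
We need 4|x - (-1)| < 1/1000, i.e. |x - (-1)| < 1/1000 / 4 = 1/4000.
So any delta <= 1/4000 works. Conversely, if delta > 1/4000, then x = -1 + 1/4000 satisfies |x - (-1)| = 1/4000 < delta but |f(x) - f(-1)| = 4 * 1/4000 = 1/1000, which is not < 1/1000; so no larger delta works.
Hence the largest such delta is 1/4000.

1/4000


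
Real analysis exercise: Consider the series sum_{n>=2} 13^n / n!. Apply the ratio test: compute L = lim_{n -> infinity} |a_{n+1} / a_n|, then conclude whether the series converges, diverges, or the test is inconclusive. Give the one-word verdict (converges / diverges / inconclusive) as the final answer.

Let a_n denote the general term. Form the ratio a_{n+1}/a_n and simplify:
a_{n+1}/a_n = 13/(n + 1)
Take the limit as n -> infinity: L = 0.
Since L = 0 < 1, the ratio test implies the series converges.

converges


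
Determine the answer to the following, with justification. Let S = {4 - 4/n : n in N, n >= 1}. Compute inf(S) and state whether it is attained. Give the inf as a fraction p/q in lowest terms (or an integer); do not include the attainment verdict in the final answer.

Analysis:
- Values: 0, 2, 8/3, 3, ... strictly increasing.
- Minimum is 0 (n=1); inf = 0 (attained).
- 4 - 4/n -> 4 from below; sup = 4, not attained.
Conclusion: inf(S) = 0, attained in S.

0


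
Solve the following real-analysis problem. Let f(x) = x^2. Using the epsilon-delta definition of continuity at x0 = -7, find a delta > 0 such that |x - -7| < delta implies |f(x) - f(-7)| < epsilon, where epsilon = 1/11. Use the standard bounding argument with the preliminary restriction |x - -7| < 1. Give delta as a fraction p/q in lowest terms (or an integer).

Factor: |x^2 - (-7)^2| = |x - -7| * |x + -7|.
Impose |x - -7| < 1 first. Then |x + -7| = |(x - -7) + 2*(-7)| <= |x - -7| + 2*|-7| < 1 + 14 = 15.
So |x^2 - (-7)^2| < delta * 15.
We need delta * 15 <= 1/11, i.e. delta <= 1/11/15 = 1/165.
Since 1/165 < 1, this is tighter than 1; take delta = 1/165.
So delta = 1/165 works.

1/165


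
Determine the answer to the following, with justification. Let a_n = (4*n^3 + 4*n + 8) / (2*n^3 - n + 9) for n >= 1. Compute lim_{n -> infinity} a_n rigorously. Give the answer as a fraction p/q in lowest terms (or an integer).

Divide numerator and denominator by n^3, the highest power:
numerator / n^3 = 4 + 4/n^2 + 8/n^3
denominator / n^3 = 2 - 1/n^2 + 9/n^3
As n -> infinity, all terms of the form c/n^k (k >= 1) tend to 0.
So numerator / n^3 -> 4 and denominator / n^3 -> 2.
Therefore lim a_n = 2.

2


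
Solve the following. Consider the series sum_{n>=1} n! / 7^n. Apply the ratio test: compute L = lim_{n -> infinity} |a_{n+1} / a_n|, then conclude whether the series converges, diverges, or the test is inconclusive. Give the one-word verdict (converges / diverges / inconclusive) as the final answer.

Let a_n denote the general term. Form the ratio a_{n+1}/a_n and simplify:
a_{n+1}/a_n = n/7 + 1/7
Take the limit as n -> infinity: L = infinity.
Since L = infinity > 1 (or L = infinity), the ratio test implies the series diverges.

diverges


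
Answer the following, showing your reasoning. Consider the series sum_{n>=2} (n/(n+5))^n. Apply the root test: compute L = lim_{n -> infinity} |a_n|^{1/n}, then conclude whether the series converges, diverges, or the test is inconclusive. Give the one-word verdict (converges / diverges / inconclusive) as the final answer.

Let a_n denote the general term. Form |a_n|^(1/n) and simplify:
|a_n|^(1/n) = n/(n + 5)
Take the limit as n -> infinity: L = 1.
Since L = 1, the root test is inconclusive. (In fact a_n = (n/(n+5))^n -> e^(-5) != 0, so the nth-term test shows divergence; but the root test itself gives no conclusion.)

inconclusive


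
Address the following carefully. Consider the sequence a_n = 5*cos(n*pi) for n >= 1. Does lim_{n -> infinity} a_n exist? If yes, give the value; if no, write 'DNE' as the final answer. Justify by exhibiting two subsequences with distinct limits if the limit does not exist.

Examine the behaviour of a_n along subsequences.
cos(n*pi) = (-1)^n, so a_n = 5*(-1)^n. a_{2k} = 5 -> 5. a_{2k+1} = -5 -> -5.
Since these two subsequential limits are 5 and -5, distinct, the full sequence cannot converge (a convergent sequence has all subsequences tending to the same limit). So lim a_n does not exist.

DNE


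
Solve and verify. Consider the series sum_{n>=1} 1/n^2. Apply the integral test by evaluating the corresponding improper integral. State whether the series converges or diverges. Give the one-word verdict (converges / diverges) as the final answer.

Let f(x) = x^(-2). Then f is positive, continuous, and decreasing on [1, infinity), so the integral test applies.
Compute the improper integral int_{1}^infinity f(x) dx:
  antiderivative F(x) = -1/x.
  As x -> infinity, F(x) -> 0 (since p = 2 > 1).
  So int = F(infinity) - F(1) = 0 - (-1) = 1.
  Finite, so by the integral test, the series converges.

converges


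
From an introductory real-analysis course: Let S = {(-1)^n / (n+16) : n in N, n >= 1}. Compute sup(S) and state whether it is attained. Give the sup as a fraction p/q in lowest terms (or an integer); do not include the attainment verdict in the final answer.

Analysis:
- Values: -1/17, 1/18, -1/19, 1/20, -1/21, ...
- Positive terms (even n): 1/(2+16), 1/(4+16), ... decreasing -> max = 1/18 (n=2).
- Negative terms (odd n): -1/(1+16), -1/(3+16), ... increasing -> min = -1/17 (n=1).
- So sup = 1/18 (attained at n=2); inf = -1/17 (attained at n=1).
Conclusion: sup(S) = 1/18, attained in S.

1/18


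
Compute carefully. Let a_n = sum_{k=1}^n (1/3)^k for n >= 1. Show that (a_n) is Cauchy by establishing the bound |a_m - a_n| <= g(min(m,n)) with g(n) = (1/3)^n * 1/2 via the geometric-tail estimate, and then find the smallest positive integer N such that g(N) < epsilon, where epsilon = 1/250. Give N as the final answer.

For m > n >= 1: |a_m - a_n| = sum_{k=n+1}^m (1/3)^k < sum_{k=n+1}^infinity (1/3)^k = (1/3)^(n+1) / (1 - 1/3) = (1/3)^n * (1/3) * (3/2) = (1/3)^n * 1/2.
So g(n) = (1/3)^n / 2. Since g(n) -> 0, (a_n) is Cauchy.
Now solve g(N) < 1/250: (1/3)^N / 2 < 1/250 <=> 3^N > 1 / (2 * 1/250) = 125.
Check powers of 3: 3^4 = 81 <= 125, 3^5 = 243 > 125.
So the smallest such N is 5. Check: g(5) = 1/(2 * 243) = 1/486 < 1/250.

5


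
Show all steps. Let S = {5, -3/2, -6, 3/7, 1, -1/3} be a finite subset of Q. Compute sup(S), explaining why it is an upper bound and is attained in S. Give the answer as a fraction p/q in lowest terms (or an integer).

S is finite, so sup(S) = max(S).
Sorted decreasing:
5, 1, 3/7, -1/3, -3/2, -6
The extremum is 5.
For every x in S, x <= 5. And 5 is in S, so it is attained.
Therefore sup(S) = 5.

5


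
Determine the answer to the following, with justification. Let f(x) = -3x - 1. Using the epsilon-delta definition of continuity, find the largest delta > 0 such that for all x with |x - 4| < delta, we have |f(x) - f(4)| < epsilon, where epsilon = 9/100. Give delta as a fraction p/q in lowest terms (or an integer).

We compute f(4) = -3*(4) - 1 = -13.
|f(x) - f(4)| = |-3x - 1 - (-13)| = |-3(x - 4)| = 3|x - 4|.
We need 3|x - 4| < 9/100, i.e. |x - 4| < 9/100 / 3 = 3/100.
So any delta <= 3/100 works. Conversely, if delta > 3/100, then x = 4 + 3/100 satisfies |x - 4| = 3/100 < delta but |f(x) - f(4)| = 3 * 3/100 = 9/100, which is not < 9/100; so no larger delta works.
Hence the largest such delta is 3/100.

3/100


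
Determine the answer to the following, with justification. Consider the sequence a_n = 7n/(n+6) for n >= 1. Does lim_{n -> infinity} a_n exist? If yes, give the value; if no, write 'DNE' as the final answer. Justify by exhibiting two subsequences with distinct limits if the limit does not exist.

Examine the behaviour of a_n along subsequences.
Even-n subsequence a_{2k} = 7(2k)/(2k+6) -> 7. Odd-n subsequence a_{2k+1} = 7(2k+1)/(2k+7) -> 7. Both tend to 7, which suggests the limit is 7; verify directly.
|a_n - 7| = |7n - 7(n+6)| / (n+6) = 42/(n+6) < 42/n for every n >= 1.
Given epsilon > 0, choose a positive integer N > 42/epsilon. Then for all n >= N, |a_n - 7| < 42/n <= 42/N < epsilon.
So by the definition of the limit, lim a_n exists and equals 7.

7


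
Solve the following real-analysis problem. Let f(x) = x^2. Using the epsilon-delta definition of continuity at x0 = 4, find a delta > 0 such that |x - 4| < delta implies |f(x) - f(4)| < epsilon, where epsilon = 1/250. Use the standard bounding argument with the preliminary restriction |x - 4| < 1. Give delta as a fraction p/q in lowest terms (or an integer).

Factor: |x^2 - (4)^2| = |x - 4| * |x + 4|.
Impose |x - 4| < 1 first. Then |x + 4| = |(x - 4) + 2*(4)| <= |x - 4| + 2*|4| < 1 + 8 = 9.
So |x^2 - (4)^2| < delta * 9.
We need delta * 9 <= 1/250, i.e. delta <= 1/250/9 = 1/2250.
Since 1/2250 < 1, this is tighter than 1; take delta = 1/2250.
So delta = 1/2250 works.

1/2250


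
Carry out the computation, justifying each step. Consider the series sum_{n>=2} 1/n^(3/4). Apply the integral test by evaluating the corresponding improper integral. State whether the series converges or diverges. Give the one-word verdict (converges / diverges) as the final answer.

Let f(x) = x^(-3/4). Then f is positive, continuous, and decreasing on [2, infinity), so the integral test applies.
Compute the improper integral int_{2}^infinity f(x) dx:
  antiderivative F(x) = 4*x^(1/4).
  As x -> infinity, F(x) -> infinity (since p = 3/4 < 1).
  So the integral diverges. By the integral test, the series diverges.

diverges


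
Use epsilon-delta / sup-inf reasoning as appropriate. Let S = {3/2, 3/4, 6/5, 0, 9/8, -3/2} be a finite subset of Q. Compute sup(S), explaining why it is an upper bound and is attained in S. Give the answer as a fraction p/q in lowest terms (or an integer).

S is finite, so sup(S) = max(S).
Sorted decreasing:
3/2, 6/5, 9/8, 3/4, 0, -3/2
The extremum is 3/2.
For every x in S, x <= 3/2. And 3/2 is in S, so it is attained.
Therefore sup(S) = 3/2.

3/2


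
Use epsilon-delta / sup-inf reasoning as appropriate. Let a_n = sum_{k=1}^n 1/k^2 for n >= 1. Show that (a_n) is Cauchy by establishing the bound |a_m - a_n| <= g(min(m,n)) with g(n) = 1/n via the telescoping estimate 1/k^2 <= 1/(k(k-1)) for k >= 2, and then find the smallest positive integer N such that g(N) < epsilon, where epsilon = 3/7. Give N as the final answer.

For m > n >= 1: |a_m - a_n| = sum_{k=n+1}^m 1/k^2.
Use 1/k^2 <= 1/(k(k-1)) = 1/(k-1) - 1/k for k >= 2:
sum_{k=n+1}^m 1/k^2 <= sum_{k=n+1}^m (1/(k-1) - 1/k) = 1/n - 1/m <= 1/n.
By symmetry the same bound holds with n,m swapped, so |a_m - a_n| <= 1/min(m,n) = g(min(m,n)). Since g(n) -> 0, (a_n) is Cauchy.
Now solve g(N) < 3/7: 1/N < 3/7 <=> N > 1/(3/7) = 7/3.
The smallest integer strictly greater than 7/3 is N = 3.
Check: g(3) = 1/3 < 3/7; g(2) = 1/2 >= 3/7. So N = 3.

3


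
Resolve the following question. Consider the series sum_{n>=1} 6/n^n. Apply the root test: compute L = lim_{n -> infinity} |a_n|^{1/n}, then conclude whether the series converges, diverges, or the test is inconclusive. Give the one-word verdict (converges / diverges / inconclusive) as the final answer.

Let a_n denote the general term. Form |a_n|^(1/n) and simplify:
|a_n|^(1/n) = 6^(1/n)/n
Take the limit as n -> infinity: L = 0.
Since L = 0 < 1, the root test implies convergence.

converges


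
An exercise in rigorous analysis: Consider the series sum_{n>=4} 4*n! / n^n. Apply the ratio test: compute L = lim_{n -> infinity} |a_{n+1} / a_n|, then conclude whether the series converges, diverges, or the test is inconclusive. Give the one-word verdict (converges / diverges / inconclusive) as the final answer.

Let a_n denote the general term. Form the ratio a_{n+1}/a_n and simplify:
a_{n+1}/a_n = (n/(n + 1))^n
Take the limit as n -> infinity: L = exp(-1).
Since L = exp(-1) < 1, the ratio test implies the series converges.

converges


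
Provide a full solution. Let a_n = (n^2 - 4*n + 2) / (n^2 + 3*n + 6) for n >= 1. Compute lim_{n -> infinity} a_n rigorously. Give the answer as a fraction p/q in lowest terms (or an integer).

Divide numerator and denominator by n^2, the highest power:
numerator / n^2 = 1 - 4/n + 2/n^2
denominator / n^2 = 1 + 3/n + 6/n^2
As n -> infinity, all terms of the form c/n^k (k >= 1) tend to 0.
So numerator / n^2 -> 1 and denominator / n^2 -> 1.
Therefore lim a_n = 1.

1


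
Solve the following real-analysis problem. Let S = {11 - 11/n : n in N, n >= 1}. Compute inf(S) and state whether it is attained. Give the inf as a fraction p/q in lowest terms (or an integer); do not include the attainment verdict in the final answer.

Analysis:
- Values: 0, 11/2, 22/3, 33/4, ... strictly increasing.
- Minimum is 0 (n=1); inf = 0 (attained).
- 11 - 11/n -> 11 from below; sup = 11, not attained.
Conclusion: inf(S) = 0, attained in S.

0


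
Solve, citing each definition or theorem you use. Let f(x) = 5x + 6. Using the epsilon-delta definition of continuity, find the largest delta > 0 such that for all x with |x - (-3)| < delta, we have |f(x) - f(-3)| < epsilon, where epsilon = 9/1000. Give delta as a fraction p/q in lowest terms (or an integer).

We compute f(-3) = 5*(-3) + 6 = -9.
|f(x) - f(-3)| = |5x + 6 - (-9)| = |5(x - (-3))| = 5|x - (-3)|.
We need 5|x - (-3)| < 9/1000, i.e. |x - (-3)| < 9/1000 / 5 = 9/5000.
So any delta <= 9/5000 works. Conversely, if delta > 9/5000, then x = -3 + 9/5000 satisfies |x - (-3)| = 9/5000 < delta but |f(x) - f(-3)| = 5 * 9/5000 = 9/1000, which is not < 9/1000; so no larger delta works.
Hence the largest such delta is 9/5000.

9/5000


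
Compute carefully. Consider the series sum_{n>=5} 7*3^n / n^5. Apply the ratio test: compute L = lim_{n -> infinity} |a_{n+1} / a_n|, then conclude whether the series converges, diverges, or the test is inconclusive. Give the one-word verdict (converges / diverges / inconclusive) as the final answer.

Let a_n denote the general term. Form the ratio a_{n+1}/a_n and simplify:
a_{n+1}/a_n = 3*n^5/(n + 1)^5
Take the limit as n -> infinity: L = 3.
Since L = 3 > 1 (or L = infinity), the ratio test implies the series diverges.

diverges


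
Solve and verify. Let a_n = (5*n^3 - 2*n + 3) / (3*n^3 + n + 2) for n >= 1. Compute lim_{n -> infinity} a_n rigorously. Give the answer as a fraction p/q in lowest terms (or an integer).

Divide numerator and denominator by n^3, the highest power:
numerator / n^3 = 5 - 2/n^2 + 3/n^3
denominator / n^3 = 3 + n^(-2) + 2/n^3
As n -> infinity, all terms of the form c/n^k (k >= 1) tend to 0.
So numerator / n^3 -> 5 and denominator / n^3 -> 3.
Therefore lim a_n = 5/3.

5/3


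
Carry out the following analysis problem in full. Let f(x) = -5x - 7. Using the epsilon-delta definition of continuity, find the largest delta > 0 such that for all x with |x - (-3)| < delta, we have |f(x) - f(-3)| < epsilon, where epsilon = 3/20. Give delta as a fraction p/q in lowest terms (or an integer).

We compute f(-3) = -5*(-3) - 7 = 8.
|f(x) - f(-3)| = |-5x - 7 - (8)| = |-5(x - (-3))| = 5|x - (-3)|.
We need 5|x - (-3)| < 3/20, i.e. |x - (-3)| < 3/20 / 5 = 3/100.
So any delta <= 3/100 works. Conversely, if delta > 3/100, then x = -3 + 3/100 satisfies |x - (-3)| = 3/100 < delta but |f(x) - f(-3)| = 5 * 3/100 = 3/20, which is not < 3/20; so no larger delta works.
Hence the largest such delta is 3/100.

3/100


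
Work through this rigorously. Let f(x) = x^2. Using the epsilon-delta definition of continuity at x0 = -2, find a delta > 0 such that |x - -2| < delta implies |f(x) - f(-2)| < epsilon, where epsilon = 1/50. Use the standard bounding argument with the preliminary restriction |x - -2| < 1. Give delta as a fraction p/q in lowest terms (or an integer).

Factor: |x^2 - (-2)^2| = |x - -2| * |x + -2|.
Impose |x - -2| < 1 first. Then |x + -2| = |(x - -2) + 2*(-2)| <= |x - -2| + 2*|-2| < 1 + 4 = 5.
So |x^2 - (-2)^2| < delta * 5.
We need delta * 5 <= 1/50, i.e. delta <= 1/50/5 = 1/250.
Since 1/250 < 1, this is tighter than 1; take delta = 1/250.
So delta = 1/250 works.

1/250


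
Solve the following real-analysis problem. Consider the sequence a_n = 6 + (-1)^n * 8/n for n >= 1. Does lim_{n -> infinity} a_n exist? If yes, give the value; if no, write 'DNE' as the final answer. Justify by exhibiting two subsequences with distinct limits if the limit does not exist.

Examine the behaviour of a_n along subsequences.
Even-n subsequence a_{2k} = 6 + 8/(2k) -> 6. Odd-n subsequence a_{2k+1} = 6 - 8/(2k+1) -> 6. Both tend to 6, which suggests the limit is 6; verify directly.
|a_n - 6| = |(-1)^n * 8/n| = 8/n for every n >= 1.
Given epsilon > 0, choose a positive integer N > 8/epsilon. Then for all n >= N, |a_n - 6| = 8/n <= 8/N < epsilon.
So by the definition of the limit, lim a_n exists and equals 6.

6


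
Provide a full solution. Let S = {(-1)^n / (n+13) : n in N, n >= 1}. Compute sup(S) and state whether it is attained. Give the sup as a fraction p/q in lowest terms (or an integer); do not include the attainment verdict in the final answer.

Analysis:
- Values: -1/14, 1/15, -1/16, 1/17, -1/18, ...
- Positive terms (even n): 1/(2+13), 1/(4+13), ... decreasing -> max = 1/15 (n=2).
- Negative terms (odd n): -1/(1+13), -1/(3+13), ... increasing -> min = -1/14 (n=1).
- So sup = 1/15 (attained at n=2); inf = -1/14 (attained at n=1).
Conclusion: sup(S) = 1/15, attained in S.

1/15


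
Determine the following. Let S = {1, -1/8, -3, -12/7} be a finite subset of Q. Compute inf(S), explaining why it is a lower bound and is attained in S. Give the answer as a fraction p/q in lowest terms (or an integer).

S is finite, so inf(S) = min(S).
Sorted increasing:
-3, -12/7, -1/8, 1
The extremum is -3.
For every x in S, x >= -3. And -3 is in S, so it is attained.
Therefore inf(S) = -3.

-3


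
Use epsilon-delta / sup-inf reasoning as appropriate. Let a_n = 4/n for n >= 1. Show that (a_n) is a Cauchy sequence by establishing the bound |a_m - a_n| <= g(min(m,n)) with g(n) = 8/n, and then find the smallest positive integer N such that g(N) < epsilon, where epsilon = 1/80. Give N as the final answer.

For any m, n >= 1, by the triangle inequality:
|a_m - a_n| = |4/m - 4/n| <= 4*1/m + 4*1/n <= 8/min(m,n).
So g(n) = 8/n bounds the Cauchy difference. Since g(n) -> 0, (a_n) is Cauchy.
Now solve g(N) < 1/80: 8/N < 1/80 <=> N > 8 / (1/80) = 640.
The smallest integer strictly greater than 640 is N = 641.
Check: g(641) = 8/641 = 8/641 < 1/80; g(640) = 1/80 >= 1/80. So N = 641.

641


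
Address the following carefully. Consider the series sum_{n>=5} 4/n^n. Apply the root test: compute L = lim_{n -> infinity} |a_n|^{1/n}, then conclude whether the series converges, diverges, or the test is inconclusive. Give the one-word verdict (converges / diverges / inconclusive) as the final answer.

Let a_n denote the general term. Form |a_n|^(1/n) and simplify:
|a_n|^(1/n) = 2^(2/n)/n
Take the limit as n -> infinity: L = 0.
Since L = 0 < 1, the root test implies convergence.

converges


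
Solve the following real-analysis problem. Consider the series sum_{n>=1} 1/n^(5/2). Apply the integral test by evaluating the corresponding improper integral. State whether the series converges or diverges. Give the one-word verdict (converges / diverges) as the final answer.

Let f(x) = x^(-5/2). Then f is positive, continuous, and decreasing on [1, infinity), so the integral test applies.
Compute the improper integral int_{1}^infinity f(x) dx:
  antiderivative F(x) = -2/(3*x^(3/2)).
  As x -> infinity, F(x) -> 0 (since p = 5/2 > 1).
  So int = F(infinity) - F(1) = 0 - (-2/3) = 2/3.
  Finite, so by the integral test, the series converges.

converges


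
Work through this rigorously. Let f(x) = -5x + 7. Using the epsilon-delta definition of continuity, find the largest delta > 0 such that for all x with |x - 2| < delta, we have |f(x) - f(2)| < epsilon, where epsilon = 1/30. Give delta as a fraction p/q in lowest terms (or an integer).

We compute f(2) = -5*(2) + 7 = -3.
|f(x) - f(2)| = |-5x + 7 - (-3)| = |-5(x - 2)| = 5|x - 2|.
We need 5|x - 2| < 1/30, i.e. |x - 2| < 1/30 / 5 = 1/150.
So any delta <= 1/150 works. Conversely, if delta > 1/150, then x = 2 + 1/150 satisfies |x - 2| = 1/150 < delta but |f(x) - f(2)| = 5 * 1/150 = 1/30, which is not < 1/30; so no larger delta works.
Hence the largest such delta is 1/150.

1/150


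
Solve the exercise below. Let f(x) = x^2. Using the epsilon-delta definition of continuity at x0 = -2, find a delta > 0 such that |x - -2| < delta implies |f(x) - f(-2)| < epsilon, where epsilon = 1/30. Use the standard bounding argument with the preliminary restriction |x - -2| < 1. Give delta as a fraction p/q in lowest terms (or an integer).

Factor: |x^2 - (-2)^2| = |x - -2| * |x + -2|.
Impose |x - -2| < 1 first. Then |x + -2| = |(x - -2) + 2*(-2)| <= |x - -2| + 2*|-2| < 1 + 4 = 5.
So |x^2 - (-2)^2| < delta * 5.
We need delta * 5 <= 1/30, i.e. delta <= 1/30/5 = 1/150.
Since 1/150 < 1, this is tighter than 1; take delta = 1/150.
So delta = 1/150 works.

1/150


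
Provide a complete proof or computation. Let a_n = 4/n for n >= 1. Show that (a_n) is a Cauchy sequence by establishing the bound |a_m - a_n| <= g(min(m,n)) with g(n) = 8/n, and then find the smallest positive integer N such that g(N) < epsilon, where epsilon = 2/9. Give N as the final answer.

For any m, n >= 1, by the triangle inequality:
|a_m - a_n| = |4/m - 4/n| <= 4*1/m + 4*1/n <= 8/min(m,n).
So g(n) = 8/n bounds the Cauchy difference. Since g(n) -> 0, (a_n) is Cauchy.
Now solve g(N) < 2/9: 8/N < 2/9 <=> N > 8 / (2/9) = 36.
The smallest integer strictly greater than 36 is N = 37.
Check: g(37) = 8/37 = 8/37 < 2/9; g(36) = 2/9 >= 2/9. So N = 37.

37


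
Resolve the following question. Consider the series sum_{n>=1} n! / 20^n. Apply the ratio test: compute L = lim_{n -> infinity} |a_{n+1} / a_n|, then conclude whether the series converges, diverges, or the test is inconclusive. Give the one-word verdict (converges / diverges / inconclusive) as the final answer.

Let a_n denote the general term. Form the ratio a_{n+1}/a_n and simplify:
a_{n+1}/a_n = n/20 + 1/20
Take the limit as n -> infinity: L = infinity.
Since L = infinity > 1 (or L = infinity), the ratio test implies the series diverges.

diverges


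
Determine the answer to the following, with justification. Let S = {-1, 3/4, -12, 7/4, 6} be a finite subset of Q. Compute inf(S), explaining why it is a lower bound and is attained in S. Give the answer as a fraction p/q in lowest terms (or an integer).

S is finite, so inf(S) = min(S).
Sorted increasing:
-12, -1, 3/4, 7/4, 6
The extremum is -12.
For every x in S, x >= -12. And -12 is in S, so it is attained.
Therefore inf(S) = -12.

-12


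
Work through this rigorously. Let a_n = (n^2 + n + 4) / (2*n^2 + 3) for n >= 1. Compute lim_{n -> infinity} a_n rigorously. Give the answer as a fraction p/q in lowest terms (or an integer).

Divide numerator and denominator by n^2, the highest power:
numerator / n^2 = 1 + 1/n + 4/n^2
denominator / n^2 = 2 + 3/n^2
As n -> infinity, all terms of the form c/n^k (k >= 1) tend to 0.
So numerator / n^2 -> 1 and denominator / n^2 -> 2.
Therefore lim a_n = 1/2.

1/2


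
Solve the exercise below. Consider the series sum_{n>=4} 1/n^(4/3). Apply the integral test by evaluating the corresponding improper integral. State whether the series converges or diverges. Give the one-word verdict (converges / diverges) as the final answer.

Let f(x) = x^(-4/3). Then f is positive, continuous, and decreasing on [4, infinity), so the integral test applies.
Compute the improper integral int_{4}^infinity f(x) dx:
  antiderivative F(x) = -3/x^(1/3).
  As x -> infinity, F(x) -> 0 (since p = 4/3 > 1).
  So int = F(infinity) - F(4) = 0 - (-3*2^(1/3)/2) = 3*2^(1/3)/2.
  Finite, so by the integral test, the series converges.

converges


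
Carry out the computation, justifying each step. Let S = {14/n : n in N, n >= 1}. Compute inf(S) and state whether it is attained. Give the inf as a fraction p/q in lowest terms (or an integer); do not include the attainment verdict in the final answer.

Analysis:
- Values: 14, 7, 14/3, 7/2, ... strictly decreasing.
- The maximum is 14 (n=1); sup = 14 (attained).
- The set is bounded below by 0; 14/n -> 0 so 0 is the greatest lower bound.
- 0 is not in the set, so inf = 0 is not attained.
Conclusion: inf(S) = 0, not attained in S.

0


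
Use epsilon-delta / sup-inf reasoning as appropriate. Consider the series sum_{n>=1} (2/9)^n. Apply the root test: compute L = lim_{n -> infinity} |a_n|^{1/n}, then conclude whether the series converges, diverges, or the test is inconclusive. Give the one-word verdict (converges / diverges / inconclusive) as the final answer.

Let a_n denote the general term. Form |a_n|^(1/n) and simplify:
|a_n|^(1/n) = 2/9
Take the limit as n -> infinity: L = 2/9.
Since L = 2/9 < 1, the root test implies convergence.

converges


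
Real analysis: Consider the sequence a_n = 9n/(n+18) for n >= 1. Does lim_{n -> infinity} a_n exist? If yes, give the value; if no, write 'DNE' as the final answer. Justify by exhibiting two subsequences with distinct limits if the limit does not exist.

Examine the behaviour of a_n along subsequences.
Even-n subsequence a_{2k} = 9(2k)/(2k+18) -> 9. Odd-n subsequence a_{2k+1} = 9(2k+1)/(2k+19) -> 9. Both tend to 9, which suggests the limit is 9; verify directly.
|a_n - 9| = |9n - 9(n+18)| / (n+18) = 162/(n+18) < 162/n for every n >= 1.
Given epsilon > 0, choose a positive integer N > 162/epsilon. Then for all n >= N, |a_n - 9| < 162/n <= 162/N < epsilon.
So by the definition of the limit, lim a_n exists and equals 9.

9


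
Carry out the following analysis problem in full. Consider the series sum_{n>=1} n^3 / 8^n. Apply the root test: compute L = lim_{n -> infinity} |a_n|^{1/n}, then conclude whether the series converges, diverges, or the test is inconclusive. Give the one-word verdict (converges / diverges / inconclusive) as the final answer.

Let a_n denote the general term. Form |a_n|^(1/n) and simplify:
|a_n|^(1/n) = n^(3/n)/8
Take the limit as n -> infinity: L = 1/8.
Since L = 1/8 < 1, the root test implies convergence.

converges


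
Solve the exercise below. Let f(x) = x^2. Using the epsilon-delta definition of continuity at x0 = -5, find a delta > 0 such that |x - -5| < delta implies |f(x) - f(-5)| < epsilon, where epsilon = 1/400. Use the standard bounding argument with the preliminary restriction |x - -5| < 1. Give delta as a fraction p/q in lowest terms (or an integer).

Factor: |x^2 - (-5)^2| = |x - -5| * |x + -5|.
Impose |x - -5| < 1 first. Then |x + -5| = |(x - -5) + 2*(-5)| <= |x - -5| + 2*|-5| < 1 + 10 = 11.
So |x^2 - (-5)^2| < delta * 11.
We need delta * 11 <= 1/400, i.e. delta <= 1/400/11 = 1/4400.
Since 1/4400 < 1, this is tighter than 1; take delta = 1/4400.
So delta = 1/4400 works.

1/4400


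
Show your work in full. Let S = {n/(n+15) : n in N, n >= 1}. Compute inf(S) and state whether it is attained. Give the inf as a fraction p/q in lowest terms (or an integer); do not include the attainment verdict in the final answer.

Analysis:
- Values: 1/16, 2/17, 1/6, 4/19, ... strictly increasing.
- Minimum is 1/16 (n=1); inf = 1/16 (attained).
- n/(n+15) = 1 - 15/(n+15) -> 1 from below as n -> infinity, and never equals 1.
- So sup = 1 (not attained).
Conclusion: inf(S) = 1/16, attained in S.

1/16


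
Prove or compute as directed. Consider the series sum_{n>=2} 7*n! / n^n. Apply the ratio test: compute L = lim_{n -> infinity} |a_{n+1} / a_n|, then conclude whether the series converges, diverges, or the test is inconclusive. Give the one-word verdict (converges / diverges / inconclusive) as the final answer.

Let a_n denote the general term. Form the ratio a_{n+1}/a_n and simplify:
a_{n+1}/a_n = (n/(n + 1))^n
Take the limit as n -> infinity: L = exp(-1).
Since L = exp(-1) < 1, the ratio test implies the series converges.

converges


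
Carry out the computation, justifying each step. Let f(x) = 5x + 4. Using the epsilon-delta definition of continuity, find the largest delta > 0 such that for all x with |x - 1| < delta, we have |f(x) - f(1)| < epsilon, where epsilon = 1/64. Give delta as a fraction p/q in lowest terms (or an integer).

We compute f(1) = 5*(1) + 4 = 9.
|f(x) - f(1)| = |5x + 4 - (9)| = |5(x - 1)| = 5|x - 1|.
We need 5|x - 1| < 1/64, i.e. |x - 1| < 1/64 / 5 = 1/320.
So any delta <= 1/320 works. Conversely, if delta > 1/320, then x = 1 + 1/320 satisfies |x - 1| = 1/320 < delta but |f(x) - f(1)| = 5 * 1/320 = 1/64, which is not < 1/64; so no larger delta works.
Hence the largest such delta is 1/320.

1/320


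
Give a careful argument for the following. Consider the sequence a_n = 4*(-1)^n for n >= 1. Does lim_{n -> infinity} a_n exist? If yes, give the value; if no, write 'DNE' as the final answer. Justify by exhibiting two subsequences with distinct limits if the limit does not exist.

Examine the behaviour of a_n along subsequences.
Even-n subsequence a_{2k} = 4 -> 4. Odd-n subsequence a_{2k+1} = -4 -> -4.
Since these two subsequential limits are 4 and -4, distinct, the full sequence cannot converge (a convergent sequence has all subsequences tending to the same limit). So lim a_n does not exist.

DNE


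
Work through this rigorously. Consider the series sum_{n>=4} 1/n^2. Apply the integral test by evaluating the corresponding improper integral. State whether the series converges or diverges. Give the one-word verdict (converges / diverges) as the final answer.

Let f(x) = x^(-2). Then f is positive, continuous, and decreasing on [4, infinity), so the integral test applies.
Compute the improper integral int_{4}^infinity f(x) dx:
  antiderivative F(x) = -1/x.
  As x -> infinity, F(x) -> 0 (since p = 2 > 1).
  So int = F(infinity) - F(4) = 0 - (-1/4) = 1/4.
  Finite, so by the integral test, the series converges.

converges
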